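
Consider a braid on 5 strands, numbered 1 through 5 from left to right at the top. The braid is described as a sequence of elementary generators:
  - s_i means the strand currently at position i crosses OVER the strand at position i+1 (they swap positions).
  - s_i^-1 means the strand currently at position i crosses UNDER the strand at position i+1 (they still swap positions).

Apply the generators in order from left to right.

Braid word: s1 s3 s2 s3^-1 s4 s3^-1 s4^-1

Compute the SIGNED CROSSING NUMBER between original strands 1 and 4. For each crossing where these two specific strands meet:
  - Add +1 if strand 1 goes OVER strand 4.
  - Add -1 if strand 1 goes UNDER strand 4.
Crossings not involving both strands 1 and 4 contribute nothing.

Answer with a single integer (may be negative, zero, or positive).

Gen 1: crossing 1x2. Both 1&4? no. Sum: 0
Gen 2: crossing 3x4. Both 1&4? no. Sum: 0
Gen 3: 1 over 4. Both 1&4? yes. Contrib: +1. Sum: 1
Gen 4: crossing 1x3. Both 1&4? no. Sum: 1
Gen 5: crossing 1x5. Both 1&4? no. Sum: 1
Gen 6: crossing 3x5. Both 1&4? no. Sum: 1
Gen 7: crossing 3x1. Both 1&4? no. Sum: 1

Answer: 1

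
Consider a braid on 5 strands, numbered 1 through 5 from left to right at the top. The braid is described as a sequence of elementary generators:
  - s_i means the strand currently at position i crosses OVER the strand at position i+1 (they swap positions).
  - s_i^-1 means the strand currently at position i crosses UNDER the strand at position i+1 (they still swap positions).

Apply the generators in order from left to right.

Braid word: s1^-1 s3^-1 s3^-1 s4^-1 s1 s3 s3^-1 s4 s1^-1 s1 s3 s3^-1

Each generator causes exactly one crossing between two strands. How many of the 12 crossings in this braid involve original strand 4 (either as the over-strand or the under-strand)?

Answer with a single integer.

Gen 1: crossing 1x2. Involves strand 4? no. Count so far: 0
Gen 2: crossing 3x4. Involves strand 4? yes. Count so far: 1
Gen 3: crossing 4x3. Involves strand 4? yes. Count so far: 2
Gen 4: crossing 4x5. Involves strand 4? yes. Count so far: 3
Gen 5: crossing 2x1. Involves strand 4? no. Count so far: 3
Gen 6: crossing 3x5. Involves strand 4? no. Count so far: 3
Gen 7: crossing 5x3. Involves strand 4? no. Count so far: 3
Gen 8: crossing 5x4. Involves strand 4? yes. Count so far: 4
Gen 9: crossing 1x2. Involves strand 4? no. Count so far: 4
Gen 10: crossing 2x1. Involves strand 4? no. Count so far: 4
Gen 11: crossing 3x4. Involves strand 4? yes. Count so far: 5
Gen 12: crossing 4x3. Involves strand 4? yes. Count so far: 6

Answer: 6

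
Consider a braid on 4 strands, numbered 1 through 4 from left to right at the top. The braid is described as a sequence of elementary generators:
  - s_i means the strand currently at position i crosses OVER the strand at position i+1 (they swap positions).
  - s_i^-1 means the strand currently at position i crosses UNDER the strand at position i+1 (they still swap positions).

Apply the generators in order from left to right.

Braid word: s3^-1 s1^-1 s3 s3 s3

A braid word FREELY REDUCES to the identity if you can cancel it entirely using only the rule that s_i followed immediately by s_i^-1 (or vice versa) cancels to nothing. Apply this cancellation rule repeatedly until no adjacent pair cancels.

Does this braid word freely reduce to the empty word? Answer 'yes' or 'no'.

Answer: no

Derivation:
Gen 1 (s3^-1): push. Stack: [s3^-1]
Gen 2 (s1^-1): push. Stack: [s3^-1 s1^-1]
Gen 3 (s3): push. Stack: [s3^-1 s1^-1 s3]
Gen 4 (s3): push. Stack: [s3^-1 s1^-1 s3 s3]
Gen 5 (s3): push. Stack: [s3^-1 s1^-1 s3 s3 s3]
Reduced word: s3^-1 s1^-1 s3 s3 s3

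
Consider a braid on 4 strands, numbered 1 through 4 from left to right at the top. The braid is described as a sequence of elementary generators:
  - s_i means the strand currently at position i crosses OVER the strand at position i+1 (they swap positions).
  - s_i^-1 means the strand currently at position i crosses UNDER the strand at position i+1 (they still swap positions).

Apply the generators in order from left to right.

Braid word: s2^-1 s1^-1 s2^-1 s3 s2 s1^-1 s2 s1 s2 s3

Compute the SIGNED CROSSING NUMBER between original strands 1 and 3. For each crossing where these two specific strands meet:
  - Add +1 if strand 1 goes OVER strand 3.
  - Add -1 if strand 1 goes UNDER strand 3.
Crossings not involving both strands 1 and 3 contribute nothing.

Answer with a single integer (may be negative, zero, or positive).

Gen 1: crossing 2x3. Both 1&3? no. Sum: 0
Gen 2: 1 under 3. Both 1&3? yes. Contrib: -1. Sum: -1
Gen 3: crossing 1x2. Both 1&3? no. Sum: -1
Gen 4: crossing 1x4. Both 1&3? no. Sum: -1
Gen 5: crossing 2x4. Both 1&3? no. Sum: -1
Gen 6: crossing 3x4. Both 1&3? no. Sum: -1
Gen 7: crossing 3x2. Both 1&3? no. Sum: -1
Gen 8: crossing 4x2. Both 1&3? no. Sum: -1
Gen 9: crossing 4x3. Both 1&3? no. Sum: -1
Gen 10: crossing 4x1. Both 1&3? no. Sum: -1

Answer: -1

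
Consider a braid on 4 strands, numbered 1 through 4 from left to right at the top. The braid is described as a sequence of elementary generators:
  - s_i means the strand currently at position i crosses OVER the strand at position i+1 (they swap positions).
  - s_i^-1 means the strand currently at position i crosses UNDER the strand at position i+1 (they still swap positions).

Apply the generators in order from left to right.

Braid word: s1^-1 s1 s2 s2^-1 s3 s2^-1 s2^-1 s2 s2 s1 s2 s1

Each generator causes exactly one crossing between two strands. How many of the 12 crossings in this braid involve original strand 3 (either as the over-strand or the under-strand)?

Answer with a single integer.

Answer: 3

Derivation:
Gen 1: crossing 1x2. Involves strand 3? no. Count so far: 0
Gen 2: crossing 2x1. Involves strand 3? no. Count so far: 0
Gen 3: crossing 2x3. Involves strand 3? yes. Count so far: 1
Gen 4: crossing 3x2. Involves strand 3? yes. Count so far: 2
Gen 5: crossing 3x4. Involves strand 3? yes. Count so far: 3
Gen 6: crossing 2x4. Involves strand 3? no. Count so far: 3
Gen 7: crossing 4x2. Involves strand 3? no. Count so far: 3
Gen 8: crossing 2x4. Involves strand 3? no. Count so far: 3
Gen 9: crossing 4x2. Involves strand 3? no. Count so far: 3
Gen 10: crossing 1x2. Involves strand 3? no. Count so far: 3
Gen 11: crossing 1x4. Involves strand 3? no. Count so far: 3
Gen 12: crossing 2x4. Involves strand 3? no. Count so far: 3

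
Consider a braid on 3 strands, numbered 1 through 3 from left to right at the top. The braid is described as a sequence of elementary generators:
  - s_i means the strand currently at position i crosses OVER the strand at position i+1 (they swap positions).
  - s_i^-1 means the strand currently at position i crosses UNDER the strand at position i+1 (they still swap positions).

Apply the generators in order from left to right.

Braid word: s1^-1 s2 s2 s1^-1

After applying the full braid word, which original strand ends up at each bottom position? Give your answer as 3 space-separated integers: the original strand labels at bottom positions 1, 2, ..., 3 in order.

Answer: 1 2 3

Derivation:
Gen 1 (s1^-1): strand 1 crosses under strand 2. Perm now: [2 1 3]
Gen 2 (s2): strand 1 crosses over strand 3. Perm now: [2 3 1]
Gen 3 (s2): strand 3 crosses over strand 1. Perm now: [2 1 3]
Gen 4 (s1^-1): strand 2 crosses under strand 1. Perm now: [1 2 3]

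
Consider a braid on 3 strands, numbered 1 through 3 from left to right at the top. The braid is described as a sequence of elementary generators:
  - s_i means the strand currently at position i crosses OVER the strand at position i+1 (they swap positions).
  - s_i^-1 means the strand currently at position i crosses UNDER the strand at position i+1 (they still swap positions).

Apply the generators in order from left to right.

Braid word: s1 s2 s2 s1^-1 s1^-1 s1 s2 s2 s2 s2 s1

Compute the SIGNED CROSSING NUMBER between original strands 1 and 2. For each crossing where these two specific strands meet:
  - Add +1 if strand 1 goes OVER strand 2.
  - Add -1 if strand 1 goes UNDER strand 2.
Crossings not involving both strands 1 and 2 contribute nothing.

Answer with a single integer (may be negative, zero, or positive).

Answer: 1

Derivation:
Gen 1: 1 over 2. Both 1&2? yes. Contrib: +1. Sum: 1
Gen 2: crossing 1x3. Both 1&2? no. Sum: 1
Gen 3: crossing 3x1. Both 1&2? no. Sum: 1
Gen 4: 2 under 1. Both 1&2? yes. Contrib: +1. Sum: 2
Gen 5: 1 under 2. Both 1&2? yes. Contrib: -1. Sum: 1
Gen 6: 2 over 1. Both 1&2? yes. Contrib: -1. Sum: 0
Gen 7: crossing 2x3. Both 1&2? no. Sum: 0
Gen 8: crossing 3x2. Both 1&2? no. Sum: 0
Gen 9: crossing 2x3. Both 1&2? no. Sum: 0
Gen 10: crossing 3x2. Both 1&2? no. Sum: 0
Gen 11: 1 over 2. Both 1&2? yes. Contrib: +1. Sum: 1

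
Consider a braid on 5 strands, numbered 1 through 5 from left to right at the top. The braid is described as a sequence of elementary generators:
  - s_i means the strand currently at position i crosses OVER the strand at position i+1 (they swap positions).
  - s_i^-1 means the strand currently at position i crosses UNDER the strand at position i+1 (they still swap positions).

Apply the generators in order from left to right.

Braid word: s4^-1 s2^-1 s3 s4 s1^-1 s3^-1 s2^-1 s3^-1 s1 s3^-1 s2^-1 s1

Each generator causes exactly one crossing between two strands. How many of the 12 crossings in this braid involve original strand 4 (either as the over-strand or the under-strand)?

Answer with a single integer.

Gen 1: crossing 4x5. Involves strand 4? yes. Count so far: 1
Gen 2: crossing 2x3. Involves strand 4? no. Count so far: 1
Gen 3: crossing 2x5. Involves strand 4? no. Count so far: 1
Gen 4: crossing 2x4. Involves strand 4? yes. Count so far: 2
Gen 5: crossing 1x3. Involves strand 4? no. Count so far: 2
Gen 6: crossing 5x4. Involves strand 4? yes. Count so far: 3
Gen 7: crossing 1x4. Involves strand 4? yes. Count so far: 4
Gen 8: crossing 1x5. Involves strand 4? no. Count so far: 4
Gen 9: crossing 3x4. Involves strand 4? yes. Count so far: 5
Gen 10: crossing 5x1. Involves strand 4? no. Count so far: 5
Gen 11: crossing 3x1. Involves strand 4? no. Count so far: 5
Gen 12: crossing 4x1. Involves strand 4? yes. Count so far: 6

Answer: 6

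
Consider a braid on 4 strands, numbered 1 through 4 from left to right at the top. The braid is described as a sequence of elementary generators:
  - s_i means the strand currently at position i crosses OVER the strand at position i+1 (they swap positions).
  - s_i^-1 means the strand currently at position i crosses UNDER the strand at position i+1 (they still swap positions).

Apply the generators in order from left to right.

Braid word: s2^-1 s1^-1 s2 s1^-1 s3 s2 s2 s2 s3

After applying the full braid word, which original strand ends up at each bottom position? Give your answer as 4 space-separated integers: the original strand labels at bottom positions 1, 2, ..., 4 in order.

Gen 1 (s2^-1): strand 2 crosses under strand 3. Perm now: [1 3 2 4]
Gen 2 (s1^-1): strand 1 crosses under strand 3. Perm now: [3 1 2 4]
Gen 3 (s2): strand 1 crosses over strand 2. Perm now: [3 2 1 4]
Gen 4 (s1^-1): strand 3 crosses under strand 2. Perm now: [2 3 1 4]
Gen 5 (s3): strand 1 crosses over strand 4. Perm now: [2 3 4 1]
Gen 6 (s2): strand 3 crosses over strand 4. Perm now: [2 4 3 1]
Gen 7 (s2): strand 4 crosses over strand 3. Perm now: [2 3 4 1]
Gen 8 (s2): strand 3 crosses over strand 4. Perm now: [2 4 3 1]
Gen 9 (s3): strand 3 crosses over strand 1. Perm now: [2 4 1 3]

Answer: 2 4 1 3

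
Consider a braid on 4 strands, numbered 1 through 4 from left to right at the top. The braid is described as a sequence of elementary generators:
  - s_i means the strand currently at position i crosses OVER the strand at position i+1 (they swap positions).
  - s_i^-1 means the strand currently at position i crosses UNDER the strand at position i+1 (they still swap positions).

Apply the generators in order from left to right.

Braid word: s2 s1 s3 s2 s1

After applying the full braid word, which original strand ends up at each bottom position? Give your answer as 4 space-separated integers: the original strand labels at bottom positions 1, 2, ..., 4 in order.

Answer: 4 3 1 2

Derivation:
Gen 1 (s2): strand 2 crosses over strand 3. Perm now: [1 3 2 4]
Gen 2 (s1): strand 1 crosses over strand 3. Perm now: [3 1 2 4]
Gen 3 (s3): strand 2 crosses over strand 4. Perm now: [3 1 4 2]
Gen 4 (s2): strand 1 crosses over strand 4. Perm now: [3 4 1 2]
Gen 5 (s1): strand 3 crosses over strand 4. Perm now: [4 3 1 2]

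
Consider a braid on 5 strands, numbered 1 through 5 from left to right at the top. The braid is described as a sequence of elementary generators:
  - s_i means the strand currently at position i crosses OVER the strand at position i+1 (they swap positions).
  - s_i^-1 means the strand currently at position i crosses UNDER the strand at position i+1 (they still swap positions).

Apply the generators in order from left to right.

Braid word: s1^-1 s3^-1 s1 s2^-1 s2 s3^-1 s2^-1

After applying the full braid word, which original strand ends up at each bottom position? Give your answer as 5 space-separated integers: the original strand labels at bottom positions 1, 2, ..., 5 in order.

Answer: 1 3 2 4 5

Derivation:
Gen 1 (s1^-1): strand 1 crosses under strand 2. Perm now: [2 1 3 4 5]
Gen 2 (s3^-1): strand 3 crosses under strand 4. Perm now: [2 1 4 3 5]
Gen 3 (s1): strand 2 crosses over strand 1. Perm now: [1 2 4 3 5]
Gen 4 (s2^-1): strand 2 crosses under strand 4. Perm now: [1 4 2 3 5]
Gen 5 (s2): strand 4 crosses over strand 2. Perm now: [1 2 4 3 5]
Gen 6 (s3^-1): strand 4 crosses under strand 3. Perm now: [1 2 3 4 5]
Gen 7 (s2^-1): strand 2 crosses under strand 3. Perm now: [1 3 2 4 5]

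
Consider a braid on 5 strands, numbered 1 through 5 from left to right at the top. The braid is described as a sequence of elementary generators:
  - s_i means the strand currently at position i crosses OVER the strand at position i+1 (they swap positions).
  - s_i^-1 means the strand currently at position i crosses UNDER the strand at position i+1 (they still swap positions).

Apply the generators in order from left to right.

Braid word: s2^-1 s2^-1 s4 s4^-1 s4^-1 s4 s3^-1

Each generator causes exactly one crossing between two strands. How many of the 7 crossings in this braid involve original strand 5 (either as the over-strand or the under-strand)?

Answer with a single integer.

Gen 1: crossing 2x3. Involves strand 5? no. Count so far: 0
Gen 2: crossing 3x2. Involves strand 5? no. Count so far: 0
Gen 3: crossing 4x5. Involves strand 5? yes. Count so far: 1
Gen 4: crossing 5x4. Involves strand 5? yes. Count so far: 2
Gen 5: crossing 4x5. Involves strand 5? yes. Count so far: 3
Gen 6: crossing 5x4. Involves strand 5? yes. Count so far: 4
Gen 7: crossing 3x4. Involves strand 5? no. Count so far: 4

Answer: 4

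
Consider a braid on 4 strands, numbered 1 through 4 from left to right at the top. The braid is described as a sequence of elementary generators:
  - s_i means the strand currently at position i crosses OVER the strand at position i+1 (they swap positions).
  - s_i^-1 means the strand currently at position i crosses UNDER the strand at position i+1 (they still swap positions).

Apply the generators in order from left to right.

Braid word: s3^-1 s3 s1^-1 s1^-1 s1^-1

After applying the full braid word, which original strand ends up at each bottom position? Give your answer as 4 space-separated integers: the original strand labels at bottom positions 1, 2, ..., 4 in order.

Gen 1 (s3^-1): strand 3 crosses under strand 4. Perm now: [1 2 4 3]
Gen 2 (s3): strand 4 crosses over strand 3. Perm now: [1 2 3 4]
Gen 3 (s1^-1): strand 1 crosses under strand 2. Perm now: [2 1 3 4]
Gen 4 (s1^-1): strand 2 crosses under strand 1. Perm now: [1 2 3 4]
Gen 5 (s1^-1): strand 1 crosses under strand 2. Perm now: [2 1 3 4]

Answer: 2 1 3 4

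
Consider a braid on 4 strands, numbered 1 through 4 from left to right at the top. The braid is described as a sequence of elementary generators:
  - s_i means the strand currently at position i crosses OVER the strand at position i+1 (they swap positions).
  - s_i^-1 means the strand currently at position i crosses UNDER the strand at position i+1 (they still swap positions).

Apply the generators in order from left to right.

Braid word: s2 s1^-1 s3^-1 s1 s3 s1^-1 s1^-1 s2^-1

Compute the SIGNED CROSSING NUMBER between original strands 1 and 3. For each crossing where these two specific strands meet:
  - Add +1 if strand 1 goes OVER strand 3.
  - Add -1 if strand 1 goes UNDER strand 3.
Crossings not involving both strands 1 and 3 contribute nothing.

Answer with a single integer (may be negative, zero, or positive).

Answer: -2

Derivation:
Gen 1: crossing 2x3. Both 1&3? no. Sum: 0
Gen 2: 1 under 3. Both 1&3? yes. Contrib: -1. Sum: -1
Gen 3: crossing 2x4. Both 1&3? no. Sum: -1
Gen 4: 3 over 1. Both 1&3? yes. Contrib: -1. Sum: -2
Gen 5: crossing 4x2. Both 1&3? no. Sum: -2
Gen 6: 1 under 3. Both 1&3? yes. Contrib: -1. Sum: -3
Gen 7: 3 under 1. Both 1&3? yes. Contrib: +1. Sum: -2
Gen 8: crossing 3x2. Both 1&3? no. Sum: -2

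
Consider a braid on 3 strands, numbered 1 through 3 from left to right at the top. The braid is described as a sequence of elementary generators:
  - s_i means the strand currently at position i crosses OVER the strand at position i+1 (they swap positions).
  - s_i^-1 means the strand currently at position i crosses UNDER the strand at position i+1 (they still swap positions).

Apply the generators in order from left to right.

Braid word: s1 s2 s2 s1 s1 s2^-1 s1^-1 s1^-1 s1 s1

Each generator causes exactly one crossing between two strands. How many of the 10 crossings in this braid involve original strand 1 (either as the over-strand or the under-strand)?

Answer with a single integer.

Answer: 6

Derivation:
Gen 1: crossing 1x2. Involves strand 1? yes. Count so far: 1
Gen 2: crossing 1x3. Involves strand 1? yes. Count so far: 2
Gen 3: crossing 3x1. Involves strand 1? yes. Count so far: 3
Gen 4: crossing 2x1. Involves strand 1? yes. Count so far: 4
Gen 5: crossing 1x2. Involves strand 1? yes. Count so far: 5
Gen 6: crossing 1x3. Involves strand 1? yes. Count so far: 6
Gen 7: crossing 2x3. Involves strand 1? no. Count so far: 6
Gen 8: crossing 3x2. Involves strand 1? no. Count so far: 6
Gen 9: crossing 2x3. Involves strand 1? no. Count so far: 6
Gen 10: crossing 3x2. Involves strand 1? no. Count so far: 6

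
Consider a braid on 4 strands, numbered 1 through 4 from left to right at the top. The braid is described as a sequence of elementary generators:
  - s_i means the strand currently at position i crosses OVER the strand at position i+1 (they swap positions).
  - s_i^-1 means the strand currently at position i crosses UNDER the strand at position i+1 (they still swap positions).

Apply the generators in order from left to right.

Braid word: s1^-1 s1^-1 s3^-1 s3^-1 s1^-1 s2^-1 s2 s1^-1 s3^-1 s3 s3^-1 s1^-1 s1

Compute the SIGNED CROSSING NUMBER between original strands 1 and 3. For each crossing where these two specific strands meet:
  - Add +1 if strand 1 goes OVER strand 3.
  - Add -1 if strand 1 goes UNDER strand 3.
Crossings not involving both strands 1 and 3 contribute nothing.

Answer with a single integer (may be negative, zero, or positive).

Gen 1: crossing 1x2. Both 1&3? no. Sum: 0
Gen 2: crossing 2x1. Both 1&3? no. Sum: 0
Gen 3: crossing 3x4. Both 1&3? no. Sum: 0
Gen 4: crossing 4x3. Both 1&3? no. Sum: 0
Gen 5: crossing 1x2. Both 1&3? no. Sum: 0
Gen 6: 1 under 3. Both 1&3? yes. Contrib: -1. Sum: -1
Gen 7: 3 over 1. Both 1&3? yes. Contrib: -1. Sum: -2
Gen 8: crossing 2x1. Both 1&3? no. Sum: -2
Gen 9: crossing 3x4. Both 1&3? no. Sum: -2
Gen 10: crossing 4x3. Both 1&3? no. Sum: -2
Gen 11: crossing 3x4. Both 1&3? no. Sum: -2
Gen 12: crossing 1x2. Both 1&3? no. Sum: -2
Gen 13: crossing 2x1. Both 1&3? no. Sum: -2

Answer: -2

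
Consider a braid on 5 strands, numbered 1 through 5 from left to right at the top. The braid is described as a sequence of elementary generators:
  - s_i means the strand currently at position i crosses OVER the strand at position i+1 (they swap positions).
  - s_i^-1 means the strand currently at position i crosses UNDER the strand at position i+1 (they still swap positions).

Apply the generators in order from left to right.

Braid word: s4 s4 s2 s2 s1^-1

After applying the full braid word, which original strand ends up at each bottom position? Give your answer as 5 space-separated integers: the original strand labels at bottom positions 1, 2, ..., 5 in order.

Gen 1 (s4): strand 4 crosses over strand 5. Perm now: [1 2 3 5 4]
Gen 2 (s4): strand 5 crosses over strand 4. Perm now: [1 2 3 4 5]
Gen 3 (s2): strand 2 crosses over strand 3. Perm now: [1 3 2 4 5]
Gen 4 (s2): strand 3 crosses over strand 2. Perm now: [1 2 3 4 5]
Gen 5 (s1^-1): strand 1 crosses under strand 2. Perm now: [2 1 3 4 5]

Answer: 2 1 3 4 5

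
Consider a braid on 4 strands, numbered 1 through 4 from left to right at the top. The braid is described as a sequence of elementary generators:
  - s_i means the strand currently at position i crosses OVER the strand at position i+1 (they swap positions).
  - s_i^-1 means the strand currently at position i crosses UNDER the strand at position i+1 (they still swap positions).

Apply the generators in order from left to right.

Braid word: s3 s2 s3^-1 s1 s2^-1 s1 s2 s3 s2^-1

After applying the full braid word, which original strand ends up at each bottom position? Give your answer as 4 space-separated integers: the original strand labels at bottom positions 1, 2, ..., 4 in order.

Gen 1 (s3): strand 3 crosses over strand 4. Perm now: [1 2 4 3]
Gen 2 (s2): strand 2 crosses over strand 4. Perm now: [1 4 2 3]
Gen 3 (s3^-1): strand 2 crosses under strand 3. Perm now: [1 4 3 2]
Gen 4 (s1): strand 1 crosses over strand 4. Perm now: [4 1 3 2]
Gen 5 (s2^-1): strand 1 crosses under strand 3. Perm now: [4 3 1 2]
Gen 6 (s1): strand 4 crosses over strand 3. Perm now: [3 4 1 2]
Gen 7 (s2): strand 4 crosses over strand 1. Perm now: [3 1 4 2]
Gen 8 (s3): strand 4 crosses over strand 2. Perm now: [3 1 2 4]
Gen 9 (s2^-1): strand 1 crosses under strand 2. Perm now: [3 2 1 4]

Answer: 3 2 1 4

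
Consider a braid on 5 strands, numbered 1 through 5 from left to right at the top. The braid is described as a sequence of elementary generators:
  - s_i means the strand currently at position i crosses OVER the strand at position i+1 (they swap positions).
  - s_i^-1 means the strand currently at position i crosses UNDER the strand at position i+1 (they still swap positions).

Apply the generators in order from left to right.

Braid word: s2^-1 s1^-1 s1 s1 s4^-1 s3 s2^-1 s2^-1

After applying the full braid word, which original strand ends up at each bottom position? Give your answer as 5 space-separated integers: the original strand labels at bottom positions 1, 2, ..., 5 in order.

Gen 1 (s2^-1): strand 2 crosses under strand 3. Perm now: [1 3 2 4 5]
Gen 2 (s1^-1): strand 1 crosses under strand 3. Perm now: [3 1 2 4 5]
Gen 3 (s1): strand 3 crosses over strand 1. Perm now: [1 3 2 4 5]
Gen 4 (s1): strand 1 crosses over strand 3. Perm now: [3 1 2 4 5]
Gen 5 (s4^-1): strand 4 crosses under strand 5. Perm now: [3 1 2 5 4]
Gen 6 (s3): strand 2 crosses over strand 5. Perm now: [3 1 5 2 4]
Gen 7 (s2^-1): strand 1 crosses under strand 5. Perm now: [3 5 1 2 4]
Gen 8 (s2^-1): strand 5 crosses under strand 1. Perm now: [3 1 5 2 4]

Answer: 3 1 5 2 4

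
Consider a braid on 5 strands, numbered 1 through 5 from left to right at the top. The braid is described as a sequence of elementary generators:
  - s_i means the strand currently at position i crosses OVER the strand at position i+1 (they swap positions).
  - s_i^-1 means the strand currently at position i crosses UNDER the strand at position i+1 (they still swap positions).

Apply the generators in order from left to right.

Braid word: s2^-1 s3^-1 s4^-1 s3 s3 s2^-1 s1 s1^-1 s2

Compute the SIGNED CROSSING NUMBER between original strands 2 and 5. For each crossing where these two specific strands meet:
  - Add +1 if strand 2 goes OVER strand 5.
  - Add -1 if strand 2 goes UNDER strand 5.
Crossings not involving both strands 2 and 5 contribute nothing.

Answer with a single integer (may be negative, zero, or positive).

Gen 1: crossing 2x3. Both 2&5? no. Sum: 0
Gen 2: crossing 2x4. Both 2&5? no. Sum: 0
Gen 3: 2 under 5. Both 2&5? yes. Contrib: -1. Sum: -1
Gen 4: crossing 4x5. Both 2&5? no. Sum: -1
Gen 5: crossing 5x4. Both 2&5? no. Sum: -1
Gen 6: crossing 3x4. Both 2&5? no. Sum: -1
Gen 7: crossing 1x4. Both 2&5? no. Sum: -1
Gen 8: crossing 4x1. Both 2&5? no. Sum: -1
Gen 9: crossing 4x3. Both 2&5? no. Sum: -1

Answer: -1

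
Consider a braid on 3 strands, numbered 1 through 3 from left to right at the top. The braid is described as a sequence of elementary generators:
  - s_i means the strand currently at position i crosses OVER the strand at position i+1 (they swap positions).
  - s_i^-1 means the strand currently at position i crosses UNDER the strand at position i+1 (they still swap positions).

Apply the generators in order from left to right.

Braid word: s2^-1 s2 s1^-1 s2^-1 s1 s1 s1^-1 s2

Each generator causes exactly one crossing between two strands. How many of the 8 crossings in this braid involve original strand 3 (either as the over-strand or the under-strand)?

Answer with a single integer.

Gen 1: crossing 2x3. Involves strand 3? yes. Count so far: 1
Gen 2: crossing 3x2. Involves strand 3? yes. Count so far: 2
Gen 3: crossing 1x2. Involves strand 3? no. Count so far: 2
Gen 4: crossing 1x3. Involves strand 3? yes. Count so far: 3
Gen 5: crossing 2x3. Involves strand 3? yes. Count so far: 4
Gen 6: crossing 3x2. Involves strand 3? yes. Count so far: 5
Gen 7: crossing 2x3. Involves strand 3? yes. Count so far: 6
Gen 8: crossing 2x1. Involves strand 3? no. Count so far: 6

Answer: 6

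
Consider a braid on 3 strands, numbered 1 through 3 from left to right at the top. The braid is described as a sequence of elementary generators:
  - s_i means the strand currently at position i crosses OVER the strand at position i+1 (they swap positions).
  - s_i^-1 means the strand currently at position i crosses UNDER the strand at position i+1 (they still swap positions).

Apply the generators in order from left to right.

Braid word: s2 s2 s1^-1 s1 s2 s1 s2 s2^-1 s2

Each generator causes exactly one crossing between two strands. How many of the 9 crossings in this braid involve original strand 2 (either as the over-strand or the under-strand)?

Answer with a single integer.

Answer: 8

Derivation:
Gen 1: crossing 2x3. Involves strand 2? yes. Count so far: 1
Gen 2: crossing 3x2. Involves strand 2? yes. Count so far: 2
Gen 3: crossing 1x2. Involves strand 2? yes. Count so far: 3
Gen 4: crossing 2x1. Involves strand 2? yes. Count so far: 4
Gen 5: crossing 2x3. Involves strand 2? yes. Count so far: 5
Gen 6: crossing 1x3. Involves strand 2? no. Count so far: 5
Gen 7: crossing 1x2. Involves strand 2? yes. Count so far: 6
Gen 8: crossing 2x1. Involves strand 2? yes. Count so far: 7
Gen 9: crossing 1x2. Involves strand 2? yes. Count so far: 8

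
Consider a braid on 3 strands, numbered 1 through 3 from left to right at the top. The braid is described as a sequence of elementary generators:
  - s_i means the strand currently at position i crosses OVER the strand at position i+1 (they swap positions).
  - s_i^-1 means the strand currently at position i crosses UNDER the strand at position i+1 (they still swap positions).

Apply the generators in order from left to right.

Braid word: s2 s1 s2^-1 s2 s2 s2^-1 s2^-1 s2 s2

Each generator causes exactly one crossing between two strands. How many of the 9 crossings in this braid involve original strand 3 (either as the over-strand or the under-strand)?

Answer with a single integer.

Answer: 2

Derivation:
Gen 1: crossing 2x3. Involves strand 3? yes. Count so far: 1
Gen 2: crossing 1x3. Involves strand 3? yes. Count so far: 2
Gen 3: crossing 1x2. Involves strand 3? no. Count so far: 2
Gen 4: crossing 2x1. Involves strand 3? no. Count so far: 2
Gen 5: crossing 1x2. Involves strand 3? no. Count so far: 2
Gen 6: crossing 2x1. Involves strand 3? no. Count so far: 2
Gen 7: crossing 1x2. Involves strand 3? no. Count so far: 2
Gen 8: crossing 2x1. Involves strand 3? no. Count so far: 2
Gen 9: crossing 1x2. Involves strand 3? no. Count so far: 2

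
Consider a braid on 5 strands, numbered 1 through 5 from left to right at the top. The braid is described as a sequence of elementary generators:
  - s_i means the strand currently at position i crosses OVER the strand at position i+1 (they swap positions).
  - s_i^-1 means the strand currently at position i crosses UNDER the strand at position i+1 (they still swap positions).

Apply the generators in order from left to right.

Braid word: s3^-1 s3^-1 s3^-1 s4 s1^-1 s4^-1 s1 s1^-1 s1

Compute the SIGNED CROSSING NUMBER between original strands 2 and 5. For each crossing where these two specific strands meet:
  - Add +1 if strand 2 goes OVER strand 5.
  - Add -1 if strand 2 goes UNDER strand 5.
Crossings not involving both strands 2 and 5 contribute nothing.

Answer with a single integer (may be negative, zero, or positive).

Gen 1: crossing 3x4. Both 2&5? no. Sum: 0
Gen 2: crossing 4x3. Both 2&5? no. Sum: 0
Gen 3: crossing 3x4. Both 2&5? no. Sum: 0
Gen 4: crossing 3x5. Both 2&5? no. Sum: 0
Gen 5: crossing 1x2. Both 2&5? no. Sum: 0
Gen 6: crossing 5x3. Both 2&5? no. Sum: 0
Gen 7: crossing 2x1. Both 2&5? no. Sum: 0
Gen 8: crossing 1x2. Both 2&5? no. Sum: 0
Gen 9: crossing 2x1. Both 2&5? no. Sum: 0

Answer: 0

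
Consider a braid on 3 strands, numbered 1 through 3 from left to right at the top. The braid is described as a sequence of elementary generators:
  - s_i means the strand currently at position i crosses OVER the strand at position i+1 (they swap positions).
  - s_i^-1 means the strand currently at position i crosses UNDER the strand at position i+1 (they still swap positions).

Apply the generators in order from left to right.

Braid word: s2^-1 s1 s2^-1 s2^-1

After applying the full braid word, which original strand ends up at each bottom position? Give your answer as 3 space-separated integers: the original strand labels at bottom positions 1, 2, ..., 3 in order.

Gen 1 (s2^-1): strand 2 crosses under strand 3. Perm now: [1 3 2]
Gen 2 (s1): strand 1 crosses over strand 3. Perm now: [3 1 2]
Gen 3 (s2^-1): strand 1 crosses under strand 2. Perm now: [3 2 1]
Gen 4 (s2^-1): strand 2 crosses under strand 1. Perm now: [3 1 2]

Answer: 3 1 2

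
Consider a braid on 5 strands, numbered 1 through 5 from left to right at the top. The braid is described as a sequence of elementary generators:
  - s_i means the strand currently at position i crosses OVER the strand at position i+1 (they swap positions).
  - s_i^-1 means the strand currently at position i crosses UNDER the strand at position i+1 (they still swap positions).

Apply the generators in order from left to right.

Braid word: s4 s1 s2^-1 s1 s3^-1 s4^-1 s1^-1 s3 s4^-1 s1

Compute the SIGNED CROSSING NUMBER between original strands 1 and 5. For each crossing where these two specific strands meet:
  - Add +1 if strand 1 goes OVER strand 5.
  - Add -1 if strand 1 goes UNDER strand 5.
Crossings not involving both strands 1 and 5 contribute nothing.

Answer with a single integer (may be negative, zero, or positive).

Answer: 0

Derivation:
Gen 1: crossing 4x5. Both 1&5? no. Sum: 0
Gen 2: crossing 1x2. Both 1&5? no. Sum: 0
Gen 3: crossing 1x3. Both 1&5? no. Sum: 0
Gen 4: crossing 2x3. Both 1&5? no. Sum: 0
Gen 5: 1 under 5. Both 1&5? yes. Contrib: -1. Sum: -1
Gen 6: crossing 1x4. Both 1&5? no. Sum: -1
Gen 7: crossing 3x2. Both 1&5? no. Sum: -1
Gen 8: crossing 5x4. Both 1&5? no. Sum: -1
Gen 9: 5 under 1. Both 1&5? yes. Contrib: +1. Sum: 0
Gen 10: crossing 2x3. Both 1&5? no. Sum: 0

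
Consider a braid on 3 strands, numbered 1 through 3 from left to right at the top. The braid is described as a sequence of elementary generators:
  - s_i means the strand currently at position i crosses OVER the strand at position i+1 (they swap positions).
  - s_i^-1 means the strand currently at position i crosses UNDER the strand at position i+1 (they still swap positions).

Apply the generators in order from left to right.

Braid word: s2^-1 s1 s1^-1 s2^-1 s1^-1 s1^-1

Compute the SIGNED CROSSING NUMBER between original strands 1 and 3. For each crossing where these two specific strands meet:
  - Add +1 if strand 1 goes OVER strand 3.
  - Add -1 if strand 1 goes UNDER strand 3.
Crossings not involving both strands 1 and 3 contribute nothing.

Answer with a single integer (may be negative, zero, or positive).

Gen 1: crossing 2x3. Both 1&3? no. Sum: 0
Gen 2: 1 over 3. Both 1&3? yes. Contrib: +1. Sum: 1
Gen 3: 3 under 1. Both 1&3? yes. Contrib: +1. Sum: 2
Gen 4: crossing 3x2. Both 1&3? no. Sum: 2
Gen 5: crossing 1x2. Both 1&3? no. Sum: 2
Gen 6: crossing 2x1. Both 1&3? no. Sum: 2

Answer: 2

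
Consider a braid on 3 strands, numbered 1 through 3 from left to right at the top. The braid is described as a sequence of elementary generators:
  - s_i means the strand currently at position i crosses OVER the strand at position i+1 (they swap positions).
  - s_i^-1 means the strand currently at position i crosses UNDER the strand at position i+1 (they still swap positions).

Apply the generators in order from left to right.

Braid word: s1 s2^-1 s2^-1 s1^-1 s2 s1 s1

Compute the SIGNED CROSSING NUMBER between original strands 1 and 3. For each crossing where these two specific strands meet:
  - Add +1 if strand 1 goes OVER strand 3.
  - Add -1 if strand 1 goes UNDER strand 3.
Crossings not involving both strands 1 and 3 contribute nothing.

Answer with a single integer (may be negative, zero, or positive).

Gen 1: crossing 1x2. Both 1&3? no. Sum: 0
Gen 2: 1 under 3. Both 1&3? yes. Contrib: -1. Sum: -1
Gen 3: 3 under 1. Both 1&3? yes. Contrib: +1. Sum: 0
Gen 4: crossing 2x1. Both 1&3? no. Sum: 0
Gen 5: crossing 2x3. Both 1&3? no. Sum: 0
Gen 6: 1 over 3. Both 1&3? yes. Contrib: +1. Sum: 1
Gen 7: 3 over 1. Both 1&3? yes. Contrib: -1. Sum: 0

Answer: 0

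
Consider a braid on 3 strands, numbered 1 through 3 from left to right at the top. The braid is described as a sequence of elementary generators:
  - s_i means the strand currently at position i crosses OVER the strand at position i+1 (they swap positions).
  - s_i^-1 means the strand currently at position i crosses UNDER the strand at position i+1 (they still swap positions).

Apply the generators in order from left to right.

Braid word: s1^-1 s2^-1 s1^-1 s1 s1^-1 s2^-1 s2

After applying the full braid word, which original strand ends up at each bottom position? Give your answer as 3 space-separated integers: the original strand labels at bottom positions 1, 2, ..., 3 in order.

Gen 1 (s1^-1): strand 1 crosses under strand 2. Perm now: [2 1 3]
Gen 2 (s2^-1): strand 1 crosses under strand 3. Perm now: [2 3 1]
Gen 3 (s1^-1): strand 2 crosses under strand 3. Perm now: [3 2 1]
Gen 4 (s1): strand 3 crosses over strand 2. Perm now: [2 3 1]
Gen 5 (s1^-1): strand 2 crosses under strand 3. Perm now: [3 2 1]
Gen 6 (s2^-1): strand 2 crosses under strand 1. Perm now: [3 1 2]
Gen 7 (s2): strand 1 crosses over strand 2. Perm now: [3 2 1]

Answer: 3 2 1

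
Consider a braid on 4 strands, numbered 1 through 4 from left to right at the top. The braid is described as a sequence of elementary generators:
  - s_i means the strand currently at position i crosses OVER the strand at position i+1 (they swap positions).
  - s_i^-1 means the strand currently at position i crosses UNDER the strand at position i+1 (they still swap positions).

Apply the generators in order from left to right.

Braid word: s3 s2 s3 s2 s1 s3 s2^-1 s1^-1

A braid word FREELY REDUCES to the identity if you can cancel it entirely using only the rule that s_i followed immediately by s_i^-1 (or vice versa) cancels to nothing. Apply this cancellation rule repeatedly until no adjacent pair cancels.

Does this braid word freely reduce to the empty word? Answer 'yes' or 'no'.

Answer: no

Derivation:
Gen 1 (s3): push. Stack: [s3]
Gen 2 (s2): push. Stack: [s3 s2]
Gen 3 (s3): push. Stack: [s3 s2 s3]
Gen 4 (s2): push. Stack: [s3 s2 s3 s2]
Gen 5 (s1): push. Stack: [s3 s2 s3 s2 s1]
Gen 6 (s3): push. Stack: [s3 s2 s3 s2 s1 s3]
Gen 7 (s2^-1): push. Stack: [s3 s2 s3 s2 s1 s3 s2^-1]
Gen 8 (s1^-1): push. Stack: [s3 s2 s3 s2 s1 s3 s2^-1 s1^-1]
Reduced word: s3 s2 s3 s2 s1 s3 s2^-1 s1^-1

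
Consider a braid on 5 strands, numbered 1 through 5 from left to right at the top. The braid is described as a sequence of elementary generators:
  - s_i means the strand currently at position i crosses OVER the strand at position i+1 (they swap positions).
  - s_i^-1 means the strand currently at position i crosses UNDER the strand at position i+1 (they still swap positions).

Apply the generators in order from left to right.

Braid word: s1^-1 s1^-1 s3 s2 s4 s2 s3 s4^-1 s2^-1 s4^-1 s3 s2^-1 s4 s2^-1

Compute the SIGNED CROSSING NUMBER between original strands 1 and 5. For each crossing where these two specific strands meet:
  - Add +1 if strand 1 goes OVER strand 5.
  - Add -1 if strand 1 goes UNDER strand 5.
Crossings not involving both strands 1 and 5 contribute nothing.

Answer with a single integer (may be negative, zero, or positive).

Answer: 0

Derivation:
Gen 1: crossing 1x2. Both 1&5? no. Sum: 0
Gen 2: crossing 2x1. Both 1&5? no. Sum: 0
Gen 3: crossing 3x4. Both 1&5? no. Sum: 0
Gen 4: crossing 2x4. Both 1&5? no. Sum: 0
Gen 5: crossing 3x5. Both 1&5? no. Sum: 0
Gen 6: crossing 4x2. Both 1&5? no. Sum: 0
Gen 7: crossing 4x5. Both 1&5? no. Sum: 0
Gen 8: crossing 4x3. Both 1&5? no. Sum: 0
Gen 9: crossing 2x5. Both 1&5? no. Sum: 0
Gen 10: crossing 3x4. Both 1&5? no. Sum: 0
Gen 11: crossing 2x4. Both 1&5? no. Sum: 0
Gen 12: crossing 5x4. Both 1&5? no. Sum: 0
Gen 13: crossing 2x3. Both 1&5? no. Sum: 0
Gen 14: crossing 4x5. Both 1&5? no. Sum: 0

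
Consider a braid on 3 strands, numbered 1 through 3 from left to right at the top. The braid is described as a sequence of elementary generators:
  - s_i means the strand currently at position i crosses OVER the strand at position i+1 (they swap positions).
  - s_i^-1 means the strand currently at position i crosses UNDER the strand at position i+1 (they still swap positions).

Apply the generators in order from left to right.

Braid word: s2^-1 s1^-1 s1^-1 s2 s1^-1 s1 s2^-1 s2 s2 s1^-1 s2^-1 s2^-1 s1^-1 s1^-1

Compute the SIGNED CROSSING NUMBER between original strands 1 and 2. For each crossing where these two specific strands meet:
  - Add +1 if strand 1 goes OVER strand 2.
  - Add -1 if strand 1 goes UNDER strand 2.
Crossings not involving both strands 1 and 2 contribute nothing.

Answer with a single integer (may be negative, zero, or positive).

Gen 1: crossing 2x3. Both 1&2? no. Sum: 0
Gen 2: crossing 1x3. Both 1&2? no. Sum: 0
Gen 3: crossing 3x1. Both 1&2? no. Sum: 0
Gen 4: crossing 3x2. Both 1&2? no. Sum: 0
Gen 5: 1 under 2. Both 1&2? yes. Contrib: -1. Sum: -1
Gen 6: 2 over 1. Both 1&2? yes. Contrib: -1. Sum: -2
Gen 7: crossing 2x3. Both 1&2? no. Sum: -2
Gen 8: crossing 3x2. Both 1&2? no. Sum: -2
Gen 9: crossing 2x3. Both 1&2? no. Sum: -2
Gen 10: crossing 1x3. Both 1&2? no. Sum: -2
Gen 11: 1 under 2. Both 1&2? yes. Contrib: -1. Sum: -3
Gen 12: 2 under 1. Both 1&2? yes. Contrib: +1. Sum: -2
Gen 13: crossing 3x1. Both 1&2? no. Sum: -2
Gen 14: crossing 1x3. Both 1&2? no. Sum: -2

Answer: -2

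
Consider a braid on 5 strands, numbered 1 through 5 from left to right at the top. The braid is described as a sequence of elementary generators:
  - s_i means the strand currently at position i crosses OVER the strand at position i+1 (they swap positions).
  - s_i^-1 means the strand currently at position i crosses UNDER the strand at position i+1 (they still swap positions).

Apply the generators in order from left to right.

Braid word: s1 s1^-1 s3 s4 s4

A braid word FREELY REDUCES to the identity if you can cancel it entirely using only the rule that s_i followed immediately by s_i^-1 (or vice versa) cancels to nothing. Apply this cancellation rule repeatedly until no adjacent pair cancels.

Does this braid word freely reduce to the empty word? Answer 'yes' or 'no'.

Gen 1 (s1): push. Stack: [s1]
Gen 2 (s1^-1): cancels prior s1. Stack: []
Gen 3 (s3): push. Stack: [s3]
Gen 4 (s4): push. Stack: [s3 s4]
Gen 5 (s4): push. Stack: [s3 s4 s4]
Reduced word: s3 s4 s4

Answer: no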